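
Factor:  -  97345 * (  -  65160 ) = 2^3*3^2*5^2*181^1*19469^1 = 6343000200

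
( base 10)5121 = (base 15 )17B6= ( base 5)130441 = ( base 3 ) 21000200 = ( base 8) 12001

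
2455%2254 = 201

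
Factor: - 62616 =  - 2^3*3^1*2609^1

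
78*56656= 4419168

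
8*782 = 6256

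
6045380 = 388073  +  5657307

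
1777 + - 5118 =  - 3341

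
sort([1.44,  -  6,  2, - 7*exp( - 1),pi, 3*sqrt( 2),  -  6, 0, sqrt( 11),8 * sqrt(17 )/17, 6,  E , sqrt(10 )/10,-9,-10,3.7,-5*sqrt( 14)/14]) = [ - 10,-9 ,- 6, - 6, - 7*exp( - 1 ), - 5*sqrt(14 )/14, 0, sqrt(10)/10, 1.44,8*sqrt ( 17)/17,2, E,pi,sqrt( 11 ),  3.7,3*sqrt( 2 ), 6]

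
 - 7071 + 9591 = 2520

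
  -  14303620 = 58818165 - 73121785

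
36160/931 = 38 + 782/931 = 38.84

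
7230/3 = 2410 = 2410.00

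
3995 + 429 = 4424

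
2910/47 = 2910/47 = 61.91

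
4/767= 4/767 = 0.01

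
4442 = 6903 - 2461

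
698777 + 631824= 1330601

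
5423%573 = 266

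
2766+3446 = 6212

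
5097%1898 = 1301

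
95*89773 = 8528435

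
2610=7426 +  - 4816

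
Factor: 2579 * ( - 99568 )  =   - 256785872 = - 2^4*7^2*127^1*2579^1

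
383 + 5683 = 6066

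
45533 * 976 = 44440208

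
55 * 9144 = 502920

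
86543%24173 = 14024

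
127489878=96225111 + 31264767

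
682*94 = 64108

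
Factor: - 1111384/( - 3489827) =2^3*11^( - 1)*138923^1*317257^(-1)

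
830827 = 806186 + 24641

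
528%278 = 250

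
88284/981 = 89 + 325/327 = 89.99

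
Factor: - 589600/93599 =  - 800/127= - 2^5*5^2* 127^ (- 1)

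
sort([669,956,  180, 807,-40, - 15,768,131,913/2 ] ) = [-40, - 15,131, 180 , 913/2,669,768,  807,956]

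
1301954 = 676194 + 625760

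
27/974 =27/974 = 0.03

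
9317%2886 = 659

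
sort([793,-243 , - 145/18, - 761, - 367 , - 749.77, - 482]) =[ - 761, - 749.77, - 482 , - 367,-243, - 145/18,793] 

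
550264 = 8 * 68783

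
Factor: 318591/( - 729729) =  - 3^( - 4)*11^( - 1)*389^1 = - 389/891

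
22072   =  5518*4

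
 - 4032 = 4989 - 9021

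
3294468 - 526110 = 2768358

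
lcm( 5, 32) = 160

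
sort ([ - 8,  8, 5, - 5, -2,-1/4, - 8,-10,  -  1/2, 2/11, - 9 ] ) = [ -10, - 9, - 8,-8,- 5, - 2, - 1/2, - 1/4,2/11,  5 , 8]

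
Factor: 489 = 3^1*163^1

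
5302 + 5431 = 10733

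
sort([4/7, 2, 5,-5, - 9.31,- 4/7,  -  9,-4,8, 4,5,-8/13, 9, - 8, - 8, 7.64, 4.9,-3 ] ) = [ - 9.31, - 9,-8, - 8, - 5,-4, - 3, - 8/13, - 4/7,  4/7,2, 4,4.9, 5, 5,7.64, 8, 9 ] 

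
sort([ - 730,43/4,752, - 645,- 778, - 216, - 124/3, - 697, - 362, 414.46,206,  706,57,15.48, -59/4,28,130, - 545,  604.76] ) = [ - 778,-730,-697, - 645,  -  545,-362,-216, - 124/3, - 59/4,43/4,15.48,28,57, 130, 206 , 414.46,604.76,706, 752]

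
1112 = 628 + 484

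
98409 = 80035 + 18374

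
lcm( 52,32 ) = 416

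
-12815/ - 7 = 12815/7  =  1830.71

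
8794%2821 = 331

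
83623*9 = 752607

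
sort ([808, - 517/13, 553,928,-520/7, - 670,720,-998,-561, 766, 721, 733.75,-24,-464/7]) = [-998, - 670,  -  561, - 520/7, - 464/7, - 517/13,  -  24, 553,  720 , 721,733.75,766, 808 , 928 ]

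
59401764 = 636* 93399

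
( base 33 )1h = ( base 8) 62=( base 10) 50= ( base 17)2G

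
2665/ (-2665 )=-1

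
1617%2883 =1617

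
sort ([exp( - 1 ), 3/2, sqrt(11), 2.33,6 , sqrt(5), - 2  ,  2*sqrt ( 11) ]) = [-2, exp (-1), 3/2, sqrt ( 5), 2.33 , sqrt ( 11), 6, 2*sqrt( 11 ) ] 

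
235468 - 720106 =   -  484638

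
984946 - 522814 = 462132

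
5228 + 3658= 8886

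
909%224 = 13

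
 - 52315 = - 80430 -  -28115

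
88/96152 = 11/12019  =  0.00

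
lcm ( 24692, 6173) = 24692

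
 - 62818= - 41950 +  - 20868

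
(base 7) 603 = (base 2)100101001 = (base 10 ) 297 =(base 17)108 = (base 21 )E3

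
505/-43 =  - 505/43 = - 11.74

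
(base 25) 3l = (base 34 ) 2S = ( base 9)116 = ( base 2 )1100000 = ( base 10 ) 96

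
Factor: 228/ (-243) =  - 76/81 =- 2^2*3^(-4 )*19^1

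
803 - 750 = 53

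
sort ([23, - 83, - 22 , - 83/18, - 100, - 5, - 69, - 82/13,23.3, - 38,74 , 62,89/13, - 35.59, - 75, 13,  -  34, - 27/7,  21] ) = [ - 100, - 83, - 75, -69 , - 38, - 35.59,-34, - 22,-82/13, - 5 ,  -  83/18, - 27/7, 89/13 , 13, 21,23,23.3,62,  74 ]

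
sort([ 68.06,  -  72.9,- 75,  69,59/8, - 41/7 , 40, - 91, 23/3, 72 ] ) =[-91, - 75, - 72.9,-41/7,59/8, 23/3,40, 68.06,69, 72]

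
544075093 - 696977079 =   -  152901986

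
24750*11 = 272250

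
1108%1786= 1108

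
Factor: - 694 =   -  2^1*347^1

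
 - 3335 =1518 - 4853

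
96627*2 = 193254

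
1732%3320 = 1732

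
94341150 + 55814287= 150155437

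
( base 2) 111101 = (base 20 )31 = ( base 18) 37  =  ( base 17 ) 3A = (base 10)61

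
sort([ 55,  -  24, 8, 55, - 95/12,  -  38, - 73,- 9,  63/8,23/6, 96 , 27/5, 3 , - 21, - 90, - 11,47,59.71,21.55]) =[ - 90 , - 73,  -  38 , -24,  -  21,-11,  -  9, - 95/12, 3, 23/6, 27/5,63/8, 8,21.55,47,55,55, 59.71,96]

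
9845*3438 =33847110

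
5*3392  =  16960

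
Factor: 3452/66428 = 863/16607 = 863^1*16607^( - 1 ) 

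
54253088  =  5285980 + 48967108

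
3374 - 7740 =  - 4366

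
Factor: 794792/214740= 2^1* 3^( - 2 ) * 5^(  -  1 )* 1193^(  -  1 ) * 99349^1 = 198698/53685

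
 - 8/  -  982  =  4/491 = 0.01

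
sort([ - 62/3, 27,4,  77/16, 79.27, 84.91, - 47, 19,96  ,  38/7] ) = [ - 47,-62/3, 4, 77/16, 38/7,19,  27, 79.27,84.91, 96 ] 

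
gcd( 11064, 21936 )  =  24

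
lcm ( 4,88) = 88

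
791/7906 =791/7906 = 0.10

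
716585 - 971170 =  - 254585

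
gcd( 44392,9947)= 1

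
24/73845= 8/24615 = 0.00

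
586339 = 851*689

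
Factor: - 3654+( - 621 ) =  - 4275  =  - 3^2*5^2*19^1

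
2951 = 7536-4585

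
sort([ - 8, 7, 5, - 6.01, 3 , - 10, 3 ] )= [ - 10, - 8, - 6.01, 3, 3,  5, 7]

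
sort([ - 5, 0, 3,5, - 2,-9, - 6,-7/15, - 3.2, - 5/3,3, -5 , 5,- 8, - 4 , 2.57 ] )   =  [ - 9, - 8, - 6, - 5, - 5, - 4, - 3.2, - 2, - 5/3,  -  7/15, 0,2.57 , 3,3,5 , 5] 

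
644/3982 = 322/1991 = 0.16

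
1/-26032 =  -1+26031/26032 = - 0.00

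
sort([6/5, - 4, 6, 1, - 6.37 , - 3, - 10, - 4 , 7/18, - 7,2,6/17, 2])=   [-10, - 7 , - 6.37, - 4,-4 , - 3, 6/17,  7/18,1 , 6/5,2,2 , 6]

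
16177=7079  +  9098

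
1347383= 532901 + 814482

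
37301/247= 37301/247 =151.02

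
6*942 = 5652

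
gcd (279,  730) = 1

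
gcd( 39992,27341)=1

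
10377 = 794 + 9583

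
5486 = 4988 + 498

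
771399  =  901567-130168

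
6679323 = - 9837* ( - 679 ) 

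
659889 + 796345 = 1456234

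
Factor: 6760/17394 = 260/669 = 2^2*3^( - 1)*5^1*13^1*223^( - 1 ) 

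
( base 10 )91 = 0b1011011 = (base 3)10101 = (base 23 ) 3m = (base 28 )37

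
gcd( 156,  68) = 4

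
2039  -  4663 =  - 2624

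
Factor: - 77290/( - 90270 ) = 3^( - 2 )*17^(-1)*131^1  =  131/153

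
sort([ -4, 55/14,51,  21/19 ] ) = [ - 4, 21/19,55/14,51] 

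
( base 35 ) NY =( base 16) 347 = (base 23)1db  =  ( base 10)839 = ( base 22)1g3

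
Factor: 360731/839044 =2^( - 2 ) * 7^1*29^1*47^ ( - 1)*1777^1*4463^( - 1)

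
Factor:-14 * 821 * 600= - 2^4* 3^1*5^2*7^1*821^1=- 6896400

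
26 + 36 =62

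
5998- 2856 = 3142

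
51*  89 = 4539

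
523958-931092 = -407134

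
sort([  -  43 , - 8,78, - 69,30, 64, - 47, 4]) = [-69, - 47, - 43 , - 8, 4,30, 64,78 ]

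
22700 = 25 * 908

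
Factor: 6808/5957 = 8/7  =  2^3*7^( - 1 )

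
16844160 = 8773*1920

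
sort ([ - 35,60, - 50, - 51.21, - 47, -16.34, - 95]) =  [ - 95, - 51.21,-50 , - 47, - 35, - 16.34 , 60 ] 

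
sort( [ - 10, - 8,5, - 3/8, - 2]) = [ - 10 , - 8, - 2, - 3/8, 5]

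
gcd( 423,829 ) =1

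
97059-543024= - 445965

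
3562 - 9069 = - 5507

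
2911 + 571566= 574477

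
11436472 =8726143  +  2710329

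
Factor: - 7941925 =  - 5^2*491^1*647^1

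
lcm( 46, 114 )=2622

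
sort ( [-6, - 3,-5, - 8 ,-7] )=[ - 8, - 7, - 6, - 5,-3 ] 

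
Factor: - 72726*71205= - 5178454830 = - 2^1*3^2*5^1*17^1*23^1*31^1*47^1*101^1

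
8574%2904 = 2766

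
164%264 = 164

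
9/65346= 3/21782   =  0.00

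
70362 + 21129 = 91491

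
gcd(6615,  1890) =945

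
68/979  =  68/979 = 0.07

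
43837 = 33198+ 10639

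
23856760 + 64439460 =88296220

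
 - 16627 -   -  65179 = 48552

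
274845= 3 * 91615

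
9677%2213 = 825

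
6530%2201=2128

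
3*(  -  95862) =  -287586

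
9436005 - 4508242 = 4927763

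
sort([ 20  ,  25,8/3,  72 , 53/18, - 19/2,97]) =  [ - 19/2,8/3,  53/18 , 20, 25, 72, 97 ] 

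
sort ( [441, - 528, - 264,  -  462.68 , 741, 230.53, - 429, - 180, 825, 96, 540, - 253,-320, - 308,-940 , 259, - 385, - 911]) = [ -940, - 911, - 528, - 462.68, - 429,-385 , - 320,-308, - 264, - 253, - 180, 96, 230.53, 259, 441,540, 741,825]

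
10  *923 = 9230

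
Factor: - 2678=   -  2^1*13^1*103^1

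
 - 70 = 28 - 98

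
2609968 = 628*4156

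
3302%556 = 522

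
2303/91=25+4/13=25.31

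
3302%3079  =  223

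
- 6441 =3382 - 9823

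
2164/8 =541/2 = 270.50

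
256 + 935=1191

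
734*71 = 52114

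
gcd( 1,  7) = 1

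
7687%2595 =2497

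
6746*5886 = 39706956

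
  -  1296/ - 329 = 3  +  309/329 =3.94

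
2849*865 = 2464385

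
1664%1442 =222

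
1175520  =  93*12640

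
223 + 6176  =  6399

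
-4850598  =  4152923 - 9003521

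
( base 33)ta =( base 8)1707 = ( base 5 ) 12332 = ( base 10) 967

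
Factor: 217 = 7^1*31^1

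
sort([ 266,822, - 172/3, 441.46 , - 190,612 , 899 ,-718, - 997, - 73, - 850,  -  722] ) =[ - 997, - 850,-722, - 718, - 190, - 73, - 172/3, 266 , 441.46, 612, 822,899 ] 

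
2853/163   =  17 + 82/163 = 17.50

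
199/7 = 199/7 = 28.43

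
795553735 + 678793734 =1474347469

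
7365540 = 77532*95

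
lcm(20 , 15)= 60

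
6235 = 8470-2235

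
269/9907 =269/9907 = 0.03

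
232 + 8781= 9013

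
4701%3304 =1397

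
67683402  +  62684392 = 130367794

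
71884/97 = 741 + 7/97 = 741.07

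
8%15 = 8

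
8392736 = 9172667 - 779931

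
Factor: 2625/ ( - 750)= -7/2 = - 2^( - 1)*7^1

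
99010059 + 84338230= 183348289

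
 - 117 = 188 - 305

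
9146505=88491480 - 79344975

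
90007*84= 7560588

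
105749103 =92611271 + 13137832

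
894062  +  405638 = 1299700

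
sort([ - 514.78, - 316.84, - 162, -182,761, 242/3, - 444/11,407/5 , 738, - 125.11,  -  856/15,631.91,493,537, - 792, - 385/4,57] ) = [ - 792, - 514.78,-316.84, - 182, - 162, - 125.11, - 385/4, - 856/15, - 444/11, 57,  242/3, 407/5,493,537 , 631.91,738,761 ] 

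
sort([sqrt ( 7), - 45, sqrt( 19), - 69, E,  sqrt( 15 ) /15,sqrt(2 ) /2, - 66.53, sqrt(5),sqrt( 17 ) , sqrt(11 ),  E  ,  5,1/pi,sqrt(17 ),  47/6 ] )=[ - 69,-66.53, - 45,sqrt( 15)/15 , 1/pi,sqrt( 2) /2, sqrt( 5 ), sqrt( 7), E,E, sqrt (11) , sqrt(17), sqrt (17 ),sqrt( 19),5 , 47/6 ] 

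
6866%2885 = 1096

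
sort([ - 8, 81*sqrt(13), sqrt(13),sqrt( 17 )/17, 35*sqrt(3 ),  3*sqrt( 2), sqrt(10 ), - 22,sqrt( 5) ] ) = [ - 22, -8,sqrt(17 )/17,sqrt( 5 ), sqrt ( 10 ), sqrt(13 ), 3 * sqrt( 2 ),  35 * sqrt(3), 81 * sqrt(13 )]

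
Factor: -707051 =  - 61^1*67^1*173^1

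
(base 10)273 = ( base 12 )1A9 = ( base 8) 421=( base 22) C9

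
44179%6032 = 1955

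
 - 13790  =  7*( - 1970 )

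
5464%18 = 10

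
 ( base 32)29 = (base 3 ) 2201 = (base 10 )73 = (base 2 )1001001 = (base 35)23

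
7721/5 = 1544 + 1/5=1544.20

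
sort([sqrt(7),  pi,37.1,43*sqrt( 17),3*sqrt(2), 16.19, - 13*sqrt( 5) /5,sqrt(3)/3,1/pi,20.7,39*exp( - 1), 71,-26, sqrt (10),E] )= [ -26 , - 13 *sqrt( 5)/5,1/pi,sqrt( 3)/3,sqrt( 7),E,pi,sqrt(10), 3 * sqrt ( 2),39*exp( -1 ) , 16.19,20.7,37.1,71,43*sqrt(17) ]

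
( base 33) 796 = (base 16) 1EF6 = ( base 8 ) 17366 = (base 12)4706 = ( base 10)7926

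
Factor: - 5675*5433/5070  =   - 2055485/338 = -2^( - 1)*5^1*13^( -2) * 227^1* 1811^1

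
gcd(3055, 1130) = 5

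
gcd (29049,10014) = 3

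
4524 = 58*78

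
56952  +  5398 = 62350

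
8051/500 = 16+51/500=16.10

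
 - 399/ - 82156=21/4324=0.00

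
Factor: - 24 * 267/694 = - 2^2 * 3^2*89^1 * 347^ ( - 1 )= - 3204/347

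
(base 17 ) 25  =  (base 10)39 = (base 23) 1G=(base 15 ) 29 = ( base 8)47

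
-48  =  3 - 51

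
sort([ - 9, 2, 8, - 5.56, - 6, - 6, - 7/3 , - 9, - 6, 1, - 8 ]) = [ - 9, - 9, -8, - 6, - 6, - 6, - 5.56, - 7/3, 1, 2,8 ] 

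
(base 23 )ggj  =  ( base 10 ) 8851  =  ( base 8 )21223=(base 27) C3M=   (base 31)96G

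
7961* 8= 63688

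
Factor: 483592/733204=120898/183301 = 2^1*60449^1* 183301^( - 1)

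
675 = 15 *45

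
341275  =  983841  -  642566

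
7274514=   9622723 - 2348209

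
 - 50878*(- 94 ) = 4782532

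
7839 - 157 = 7682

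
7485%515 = 275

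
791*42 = 33222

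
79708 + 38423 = 118131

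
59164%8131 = 2247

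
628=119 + 509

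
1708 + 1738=3446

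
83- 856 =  - 773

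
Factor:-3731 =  - 7^1*13^1*41^1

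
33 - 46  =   - 13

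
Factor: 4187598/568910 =3^1*5^( - 1 )*43^1*16231^1*56891^( - 1 ) =2093799/284455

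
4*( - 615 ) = - 2460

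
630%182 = 84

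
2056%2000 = 56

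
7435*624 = 4639440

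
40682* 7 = 284774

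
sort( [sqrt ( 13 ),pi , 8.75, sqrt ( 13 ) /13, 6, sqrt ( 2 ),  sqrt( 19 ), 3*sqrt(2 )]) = [ sqrt( 13 )/13,sqrt (2), pi,sqrt ( 13 ),3*sqrt( 2),sqrt (19), 6, 8.75 ]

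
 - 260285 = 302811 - 563096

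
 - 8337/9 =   -  927+ 2/3 = - 926.33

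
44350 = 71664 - 27314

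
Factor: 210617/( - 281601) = - 3^(-2)*11^1*41^1*67^( - 1) = - 451/603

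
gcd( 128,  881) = 1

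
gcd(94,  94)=94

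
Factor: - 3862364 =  - 2^2*11^1*41^1*2141^1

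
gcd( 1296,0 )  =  1296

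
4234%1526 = 1182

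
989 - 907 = 82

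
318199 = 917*347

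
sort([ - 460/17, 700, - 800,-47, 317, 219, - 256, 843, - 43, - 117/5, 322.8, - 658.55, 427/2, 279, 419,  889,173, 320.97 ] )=[ - 800,- 658.55, - 256, - 47, - 43, - 460/17 ,- 117/5, 173, 427/2,219,279,317, 320.97, 322.8,419,700,843, 889]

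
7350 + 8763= 16113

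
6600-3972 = 2628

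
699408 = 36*19428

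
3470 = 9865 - 6395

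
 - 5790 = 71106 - 76896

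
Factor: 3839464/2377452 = 2^1*3^(-1 )*7^(  -  1)*11^ ( - 1)*31^( - 1)*83^(  -  1)*127^1*3779^1 = 959866/594363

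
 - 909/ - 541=909/541 = 1.68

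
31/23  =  1 + 8/23 = 1.35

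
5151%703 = 230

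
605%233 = 139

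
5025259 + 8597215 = 13622474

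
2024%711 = 602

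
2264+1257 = 3521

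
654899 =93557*7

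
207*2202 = 455814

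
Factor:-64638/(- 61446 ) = 3^4*7^ (-1)*11^( - 1) = 81/77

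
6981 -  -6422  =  13403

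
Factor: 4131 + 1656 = 3^2*643^1 = 5787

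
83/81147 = 83/81147 =0.00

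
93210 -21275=71935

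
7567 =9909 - 2342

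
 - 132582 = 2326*(-57)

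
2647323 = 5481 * 483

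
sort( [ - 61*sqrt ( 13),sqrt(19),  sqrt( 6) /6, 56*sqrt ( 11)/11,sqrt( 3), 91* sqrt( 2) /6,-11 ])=[ - 61* sqrt(  13 ), - 11, sqrt( 6 )/6,sqrt(3) , sqrt (19),  56*sqrt(11) /11, 91*sqrt(2)/6 ] 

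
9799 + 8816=18615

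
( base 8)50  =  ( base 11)37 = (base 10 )40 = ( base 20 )20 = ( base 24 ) 1g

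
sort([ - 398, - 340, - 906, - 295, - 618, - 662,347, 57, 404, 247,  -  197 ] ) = [  -  906, - 662, - 618, - 398 , - 340,-295, - 197, 57, 247, 347, 404]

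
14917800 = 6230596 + 8687204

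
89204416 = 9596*9296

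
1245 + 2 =1247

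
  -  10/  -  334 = 5/167 =0.03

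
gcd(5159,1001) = 77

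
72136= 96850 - 24714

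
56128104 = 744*75441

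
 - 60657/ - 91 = 666+51/91 = 666.56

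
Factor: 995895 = 3^4*5^1*2459^1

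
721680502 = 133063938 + 588616564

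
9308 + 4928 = 14236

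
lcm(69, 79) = 5451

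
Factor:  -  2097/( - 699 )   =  3^1 = 3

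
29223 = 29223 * 1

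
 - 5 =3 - 8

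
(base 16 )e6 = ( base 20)BA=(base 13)149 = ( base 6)1022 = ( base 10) 230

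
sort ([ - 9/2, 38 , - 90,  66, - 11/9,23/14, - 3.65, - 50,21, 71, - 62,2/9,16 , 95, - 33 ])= [-90,-62, -50, - 33, - 9/2, - 3.65,-11/9,2/9,23/14, 16, 21,38,66,71, 95 ] 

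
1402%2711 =1402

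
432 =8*54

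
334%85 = 79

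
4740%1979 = 782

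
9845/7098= 1 + 2747/7098 = 1.39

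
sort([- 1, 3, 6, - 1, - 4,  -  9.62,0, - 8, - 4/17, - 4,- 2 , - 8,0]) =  [ - 9.62,-8, - 8,  -  4, - 4 , - 2, - 1, - 1 ,  -  4/17,0, 0, 3,6]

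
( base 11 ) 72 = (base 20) 3j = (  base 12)67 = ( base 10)79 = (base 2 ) 1001111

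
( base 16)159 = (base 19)I3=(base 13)207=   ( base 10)345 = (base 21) G9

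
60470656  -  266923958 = - 206453302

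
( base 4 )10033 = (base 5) 2041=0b100001111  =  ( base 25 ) AL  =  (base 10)271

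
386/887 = 386/887= 0.44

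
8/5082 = 4/2541= 0.00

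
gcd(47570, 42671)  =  71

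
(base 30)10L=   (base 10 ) 921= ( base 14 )49b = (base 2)1110011001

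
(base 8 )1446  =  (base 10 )806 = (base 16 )326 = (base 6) 3422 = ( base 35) N1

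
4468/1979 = 2 + 510/1979 = 2.26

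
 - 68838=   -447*154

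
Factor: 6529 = 6529^1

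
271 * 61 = 16531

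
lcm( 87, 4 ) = 348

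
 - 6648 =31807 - 38455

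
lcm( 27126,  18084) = 54252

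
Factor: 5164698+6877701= 3^1* 4014133^1 = 12042399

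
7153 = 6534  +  619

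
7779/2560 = 3 + 99/2560 = 3.04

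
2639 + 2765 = 5404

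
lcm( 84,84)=84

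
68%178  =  68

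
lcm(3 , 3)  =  3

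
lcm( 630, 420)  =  1260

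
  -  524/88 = -131/22 = -5.95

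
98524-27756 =70768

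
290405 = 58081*5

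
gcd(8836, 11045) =2209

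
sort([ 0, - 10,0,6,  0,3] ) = [-10,0,0 , 0, 3,6]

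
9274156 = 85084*109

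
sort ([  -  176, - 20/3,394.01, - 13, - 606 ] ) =[ - 606,-176, - 13, -20/3,394.01 ] 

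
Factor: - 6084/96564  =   - 3^1*13^1*619^(-1 )  =  -39/619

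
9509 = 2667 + 6842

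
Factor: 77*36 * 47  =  2^2*3^2 *7^1*11^1*47^1  =  130284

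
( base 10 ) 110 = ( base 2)1101110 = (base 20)5A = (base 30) 3k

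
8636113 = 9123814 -487701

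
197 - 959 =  - 762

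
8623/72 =8623/72 = 119.76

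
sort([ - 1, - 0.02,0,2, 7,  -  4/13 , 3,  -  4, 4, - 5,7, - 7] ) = [  -  7, - 5, - 4, - 1, - 4/13,-0.02,0 , 2,3,4, 7,7] 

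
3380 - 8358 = - 4978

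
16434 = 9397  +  7037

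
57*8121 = 462897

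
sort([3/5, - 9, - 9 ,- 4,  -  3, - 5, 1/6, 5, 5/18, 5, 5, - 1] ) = [ - 9, - 9, - 5, - 4 , - 3, - 1, 1/6,5/18, 3/5,5, 5,5 ] 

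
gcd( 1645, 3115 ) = 35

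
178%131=47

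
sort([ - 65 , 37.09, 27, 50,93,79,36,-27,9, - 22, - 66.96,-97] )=[ - 97, - 66.96, - 65, - 27, - 22,9, 27,36, 37.09,50, 79, 93] 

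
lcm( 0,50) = 0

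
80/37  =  2 + 6/37 = 2.16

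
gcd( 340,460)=20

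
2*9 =18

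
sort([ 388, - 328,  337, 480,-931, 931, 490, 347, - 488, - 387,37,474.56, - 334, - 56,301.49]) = [ - 931, - 488  , - 387, - 334, - 328, - 56, 37, 301.49, 337, 347,388,  474.56, 480, 490, 931 ]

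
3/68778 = 1/22926 = 0.00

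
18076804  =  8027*2252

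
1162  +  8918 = 10080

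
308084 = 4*77021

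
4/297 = 4/297 = 0.01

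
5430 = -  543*(- 10)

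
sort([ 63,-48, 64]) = [ - 48, 63, 64] 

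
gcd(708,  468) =12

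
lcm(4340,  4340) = 4340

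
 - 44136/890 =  - 50 + 182/445 = - 49.59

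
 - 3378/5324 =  - 1689/2662 = - 0.63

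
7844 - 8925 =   -  1081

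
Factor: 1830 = 2^1 * 3^1*5^1*  61^1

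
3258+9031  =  12289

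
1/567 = 1/567  =  0.00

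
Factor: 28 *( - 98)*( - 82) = 225008   =  2^4*7^3* 41^1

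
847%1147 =847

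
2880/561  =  5 + 25/187 =5.13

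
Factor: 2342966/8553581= 2^1* 19^1*61657^1*8553581^( - 1 ) 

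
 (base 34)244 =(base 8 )4624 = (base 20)62c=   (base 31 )2H3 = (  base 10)2452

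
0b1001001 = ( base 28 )2H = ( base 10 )73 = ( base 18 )41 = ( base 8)111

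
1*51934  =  51934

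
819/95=819/95 = 8.62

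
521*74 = 38554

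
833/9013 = 833/9013 = 0.09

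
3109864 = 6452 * 482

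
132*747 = 98604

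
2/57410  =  1/28705= 0.00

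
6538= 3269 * 2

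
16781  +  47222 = 64003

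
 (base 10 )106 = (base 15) 71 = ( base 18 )5g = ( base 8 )152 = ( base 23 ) 4e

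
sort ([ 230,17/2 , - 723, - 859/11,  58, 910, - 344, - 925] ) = [ - 925 , - 723, - 344, - 859/11, 17/2,58, 230, 910]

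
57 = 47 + 10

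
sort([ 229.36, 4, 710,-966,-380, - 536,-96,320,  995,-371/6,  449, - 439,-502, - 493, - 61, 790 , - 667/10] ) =[ - 966, - 536, - 502 ,-493, - 439,  -  380, - 96, - 667/10, -371/6,  -  61,4, 229.36,  320, 449, 710, 790,  995]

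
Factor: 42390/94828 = 135/302 = 2^( - 1 )*3^3*5^1*151^(-1 )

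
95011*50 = 4750550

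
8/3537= 8/3537 = 0.00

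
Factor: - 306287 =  - 53^1*5779^1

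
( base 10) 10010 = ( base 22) kf0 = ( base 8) 23432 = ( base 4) 2130122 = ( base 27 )DJK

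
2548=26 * 98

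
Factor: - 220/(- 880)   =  1/4 = 2^( - 2)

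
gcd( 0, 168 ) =168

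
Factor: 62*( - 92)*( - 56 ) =2^6*7^1 *23^1*31^1=319424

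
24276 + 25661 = 49937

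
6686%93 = 83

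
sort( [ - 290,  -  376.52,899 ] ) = [-376.52 ,-290, 899] 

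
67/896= 67/896=0.07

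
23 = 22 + 1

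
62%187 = 62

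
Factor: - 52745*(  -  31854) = 2^1 *3^1 * 5^1* 7^1*11^1*137^1 * 5309^1 = 1680139230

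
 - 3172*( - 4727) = 14994044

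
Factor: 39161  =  39161^1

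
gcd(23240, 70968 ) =8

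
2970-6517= - 3547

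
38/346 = 19/173  =  0.11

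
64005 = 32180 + 31825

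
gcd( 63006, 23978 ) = 2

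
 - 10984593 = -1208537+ - 9776056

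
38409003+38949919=77358922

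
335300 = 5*67060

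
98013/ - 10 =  - 98013/10 = - 9801.30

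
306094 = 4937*62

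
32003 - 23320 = 8683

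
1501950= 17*88350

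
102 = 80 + 22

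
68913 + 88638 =157551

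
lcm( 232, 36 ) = 2088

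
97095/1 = 97095 = 97095.00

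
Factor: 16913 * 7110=2^1*3^2*5^1* 13^1*79^1*1301^1 = 120251430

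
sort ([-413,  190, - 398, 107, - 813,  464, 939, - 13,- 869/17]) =[-813,-413, - 398, - 869/17,-13,  107,190,  464, 939]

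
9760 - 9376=384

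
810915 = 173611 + 637304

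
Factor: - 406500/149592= - 2^( - 1)*5^3*23^( - 1 ) = - 125/46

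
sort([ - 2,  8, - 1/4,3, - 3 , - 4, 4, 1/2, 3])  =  [ - 4, - 3,-2, - 1/4 , 1/2, 3,3,4, 8] 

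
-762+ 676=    - 86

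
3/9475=3/9475 = 0.00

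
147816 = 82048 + 65768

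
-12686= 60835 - 73521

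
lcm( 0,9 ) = 0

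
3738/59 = 63 + 21/59 =63.36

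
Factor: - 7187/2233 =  - 7^(- 1) * 11^(-1 )*29^( - 1)*7187^1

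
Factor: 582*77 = 2^1*3^1*7^1*11^1*97^1 =44814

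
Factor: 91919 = 17^1*5407^1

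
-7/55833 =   -  1 + 55826/55833 = -0.00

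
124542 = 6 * 20757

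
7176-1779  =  5397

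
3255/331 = 3255/331 = 9.83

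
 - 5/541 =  - 5/541= - 0.01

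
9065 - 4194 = 4871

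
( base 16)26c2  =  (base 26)EHG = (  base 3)111121111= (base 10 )9922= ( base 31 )AA2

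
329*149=49021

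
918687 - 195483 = 723204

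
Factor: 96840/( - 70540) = -4842/3527 = - 2^1*3^2*269^1*3527^( -1) 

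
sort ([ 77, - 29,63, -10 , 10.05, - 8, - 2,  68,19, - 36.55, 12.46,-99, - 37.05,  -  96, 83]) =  [  -  99, - 96,-37.05, - 36.55, - 29, - 10,-8 , - 2,10.05, 12.46, 19,63, 68 , 77, 83 ]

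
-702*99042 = - 69527484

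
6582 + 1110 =7692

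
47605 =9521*5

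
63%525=63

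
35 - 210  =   - 175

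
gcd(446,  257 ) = 1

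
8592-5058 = 3534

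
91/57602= 91/57602 = 0.00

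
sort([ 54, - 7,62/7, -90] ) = [  -  90,-7, 62/7, 54]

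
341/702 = 341/702=0.49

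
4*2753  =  11012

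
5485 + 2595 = 8080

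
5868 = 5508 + 360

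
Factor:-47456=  - 2^5*1483^1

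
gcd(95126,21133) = 1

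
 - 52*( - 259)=13468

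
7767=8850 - 1083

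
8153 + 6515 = 14668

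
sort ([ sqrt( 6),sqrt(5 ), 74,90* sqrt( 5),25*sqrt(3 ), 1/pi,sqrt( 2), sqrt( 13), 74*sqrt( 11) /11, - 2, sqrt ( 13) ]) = [ - 2,1/pi, sqrt(2), sqrt(5), sqrt (6 ), sqrt(13 ), sqrt(13 ) , 74*sqrt(11 )/11, 25*sqrt( 3), 74, 90*sqrt(5 ) ]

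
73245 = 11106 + 62139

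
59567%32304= 27263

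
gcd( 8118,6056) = 2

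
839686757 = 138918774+700767983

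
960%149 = 66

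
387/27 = 14+1/3 = 14.33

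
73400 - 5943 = 67457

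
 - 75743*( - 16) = 1211888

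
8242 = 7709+533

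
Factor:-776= - 2^3*97^1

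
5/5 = 1 =1.00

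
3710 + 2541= 6251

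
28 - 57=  - 29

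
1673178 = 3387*494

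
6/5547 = 2/1849 = 0.00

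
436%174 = 88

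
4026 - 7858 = - 3832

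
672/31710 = 16/755 = 0.02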